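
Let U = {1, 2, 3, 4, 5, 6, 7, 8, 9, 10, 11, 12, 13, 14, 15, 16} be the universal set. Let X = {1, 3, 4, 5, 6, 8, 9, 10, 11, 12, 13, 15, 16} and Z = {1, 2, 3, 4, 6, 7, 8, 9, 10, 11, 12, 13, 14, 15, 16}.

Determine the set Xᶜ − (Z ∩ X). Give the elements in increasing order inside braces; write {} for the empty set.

Xᶜ = {2, 7, 14}
Z ∩ X = {1, 3, 4, 6, 8, 9, 10, 11, 12, 13, 15, 16}
Xᶜ − (Z ∩ X) = {2, 7, 14}

{2, 7, 14}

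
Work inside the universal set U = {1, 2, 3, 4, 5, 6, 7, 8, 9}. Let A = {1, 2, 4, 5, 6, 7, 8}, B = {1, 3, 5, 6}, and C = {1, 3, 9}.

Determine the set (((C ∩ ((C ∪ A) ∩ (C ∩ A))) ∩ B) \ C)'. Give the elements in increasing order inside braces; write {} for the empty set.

{1, 2, 3, 4, 5, 6, 7, 8, 9}

C ∪ A = {1, 2, 3, 4, 5, 6, 7, 8, 9}
C ∩ A = {1}
(C ∪ A) ∩ (C ∩ A) = {1}
C ∩ ((C ∪ A) ∩ (C ∩ A)) = {1}
(C ∩ ((C ∪ A) ∩ (C ∩ A))) ∩ B = {1}
((C ∩ ((C ∪ A) ∩ (C ∩ A))) ∩ B) \ C = {}
(((C ∩ ((C ∪ A) ∩ (C ∩ A))) ∩ B) \ C)' = {1, 2, 3, 4, 5, 6, 7, 8, 9}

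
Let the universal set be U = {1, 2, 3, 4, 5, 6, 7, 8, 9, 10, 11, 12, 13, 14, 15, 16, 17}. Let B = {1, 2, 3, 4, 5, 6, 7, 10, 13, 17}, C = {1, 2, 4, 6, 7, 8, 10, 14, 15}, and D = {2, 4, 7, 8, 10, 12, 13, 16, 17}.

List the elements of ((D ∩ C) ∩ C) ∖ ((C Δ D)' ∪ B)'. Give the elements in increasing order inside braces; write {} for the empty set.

D ∩ C = {2, 4, 7, 8, 10}
(D ∩ C) ∩ C = {2, 4, 7, 8, 10}
C Δ D = {1, 6, 12, 13, 14, 15, 16, 17}
(C Δ D)' = {2, 3, 4, 5, 7, 8, 9, 10, 11}
(C Δ D)' ∪ B = {1, 2, 3, 4, 5, 6, 7, 8, 9, 10, 11, 13, 17}
((C Δ D)' ∪ B)' = {12, 14, 15, 16}
((D ∩ C) ∩ C) ∖ ((C Δ D)' ∪ B)' = {2, 4, 7, 8, 10}

{2, 4, 7, 8, 10}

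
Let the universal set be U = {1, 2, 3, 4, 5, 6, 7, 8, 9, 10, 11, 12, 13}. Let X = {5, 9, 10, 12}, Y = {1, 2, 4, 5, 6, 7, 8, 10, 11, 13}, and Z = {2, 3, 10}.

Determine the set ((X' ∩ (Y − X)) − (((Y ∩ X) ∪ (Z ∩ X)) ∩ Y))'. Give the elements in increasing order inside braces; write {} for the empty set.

X' = {1, 2, 3, 4, 6, 7, 8, 11, 13}
Y − X = {1, 2, 4, 6, 7, 8, 11, 13}
X' ∩ (Y − X) = {1, 2, 4, 6, 7, 8, 11, 13}
Y ∩ X = {5, 10}
Z ∩ X = {10}
(Y ∩ X) ∪ (Z ∩ X) = {5, 10}
((Y ∩ X) ∪ (Z ∩ X)) ∩ Y = {5, 10}
(X' ∩ (Y − X)) − (((Y ∩ X) ∪ (Z ∩ X)) ∩ Y) = {1, 2, 4, 6, 7, 8, 11, 13}
((X' ∩ (Y − X)) − (((Y ∩ X) ∪ (Z ∩ X)) ∩ Y))' = {3, 5, 9, 10, 12}

{3, 5, 9, 10, 12}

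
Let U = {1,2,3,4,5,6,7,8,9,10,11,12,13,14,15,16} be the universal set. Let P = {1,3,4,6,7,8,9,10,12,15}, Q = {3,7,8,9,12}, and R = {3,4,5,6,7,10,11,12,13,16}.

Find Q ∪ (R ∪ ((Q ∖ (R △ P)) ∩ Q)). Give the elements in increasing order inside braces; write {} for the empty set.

R △ P = {1,5,8,9,11,13,15,16}
Q ∖ (R △ P) = {3,7,12}
(Q ∖ (R △ P)) ∩ Q = {3,7,12}
R ∪ ((Q ∖ (R △ P)) ∩ Q) = {3,4,5,6,7,10,11,12,13,16}
Q ∪ (R ∪ ((Q ∖ (R △ P)) ∩ Q)) = {3,4,5,6,7,8,9,10,11,12,13,16}

{3,4,5,6,7,8,9,10,11,12,13,16}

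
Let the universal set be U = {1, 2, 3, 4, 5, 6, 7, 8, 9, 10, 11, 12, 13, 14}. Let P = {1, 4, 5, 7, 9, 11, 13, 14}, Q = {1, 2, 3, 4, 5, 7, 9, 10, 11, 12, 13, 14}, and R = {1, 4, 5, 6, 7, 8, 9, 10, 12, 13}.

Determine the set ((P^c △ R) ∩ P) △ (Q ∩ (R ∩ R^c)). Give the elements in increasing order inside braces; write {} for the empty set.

P^c = {2, 3, 6, 8, 10, 12}
P^c △ R = {1, 2, 3, 4, 5, 7, 9, 13}
(P^c △ R) ∩ P = {1, 4, 5, 7, 9, 13}
R^c = {2, 3, 11, 14}
R ∩ R^c = {}
Q ∩ (R ∩ R^c) = {}
((P^c △ R) ∩ P) △ (Q ∩ (R ∩ R^c)) = {1, 4, 5, 7, 9, 13}

{1, 4, 5, 7, 9, 13}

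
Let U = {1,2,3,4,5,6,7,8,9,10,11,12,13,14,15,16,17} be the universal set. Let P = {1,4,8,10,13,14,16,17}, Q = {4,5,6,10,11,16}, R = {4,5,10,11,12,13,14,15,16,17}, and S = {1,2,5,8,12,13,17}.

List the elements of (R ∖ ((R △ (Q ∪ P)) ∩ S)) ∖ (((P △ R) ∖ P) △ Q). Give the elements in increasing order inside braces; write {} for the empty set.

Q ∪ P = {1,4,5,6,8,10,11,13,14,16,17}
R △ (Q ∪ P) = {1,6,8,12,15}
(R △ (Q ∪ P)) ∩ S = {1,8,12}
R ∖ ((R △ (Q ∪ P)) ∩ S) = {4,5,10,11,13,14,15,16,17}
P △ R = {1,5,8,11,12,15}
(P △ R) ∖ P = {5,11,12,15}
((P △ R) ∖ P) △ Q = {4,6,10,12,15,16}
(R ∖ ((R △ (Q ∪ P)) ∩ S)) ∖ (((P △ R) ∖ P) △ Q) = {5,11,13,14,17}

{5,11,13,14,17}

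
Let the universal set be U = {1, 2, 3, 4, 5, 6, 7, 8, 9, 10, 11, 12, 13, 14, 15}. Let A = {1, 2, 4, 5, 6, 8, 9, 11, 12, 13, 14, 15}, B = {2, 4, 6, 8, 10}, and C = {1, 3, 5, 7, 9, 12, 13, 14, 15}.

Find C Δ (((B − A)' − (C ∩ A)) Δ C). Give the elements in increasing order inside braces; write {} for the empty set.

{2, 3, 4, 6, 7, 8, 11}

B − A = {10}
(B − A)' = {1, 2, 3, 4, 5, 6, 7, 8, 9, 11, 12, 13, 14, 15}
C ∩ A = {1, 5, 9, 12, 13, 14, 15}
(B − A)' − (C ∩ A) = {2, 3, 4, 6, 7, 8, 11}
((B − A)' − (C ∩ A)) Δ C = {1, 2, 4, 5, 6, 8, 9, 11, 12, 13, 14, 15}
C Δ (((B − A)' − (C ∩ A)) Δ C) = {2, 3, 4, 6, 7, 8, 11}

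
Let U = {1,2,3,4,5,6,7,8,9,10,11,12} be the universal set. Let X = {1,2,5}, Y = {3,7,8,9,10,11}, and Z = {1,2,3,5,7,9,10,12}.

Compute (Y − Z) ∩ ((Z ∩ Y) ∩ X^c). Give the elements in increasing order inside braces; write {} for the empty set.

{}

Y − Z = {8,11}
Z ∩ Y = {3,7,9,10}
X^c = {3,4,6,7,8,9,10,11,12}
(Z ∩ Y) ∩ X^c = {3,7,9,10}
(Y − Z) ∩ ((Z ∩ Y) ∩ X^c) = {}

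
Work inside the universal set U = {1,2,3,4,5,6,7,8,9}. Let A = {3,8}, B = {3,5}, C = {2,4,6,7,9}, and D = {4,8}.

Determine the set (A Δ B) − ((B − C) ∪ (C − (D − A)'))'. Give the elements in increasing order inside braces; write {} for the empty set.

{5}

A Δ B = {5,8}
B − C = {3,5}
D − A = {4}
(D − A)' = {1,2,3,5,6,7,8,9}
C − (D − A)' = {4}
(B − C) ∪ (C − (D − A)') = {3,4,5}
((B − C) ∪ (C − (D − A)'))' = {1,2,6,7,8,9}
(A Δ B) − ((B − C) ∪ (C − (D − A)'))' = {5}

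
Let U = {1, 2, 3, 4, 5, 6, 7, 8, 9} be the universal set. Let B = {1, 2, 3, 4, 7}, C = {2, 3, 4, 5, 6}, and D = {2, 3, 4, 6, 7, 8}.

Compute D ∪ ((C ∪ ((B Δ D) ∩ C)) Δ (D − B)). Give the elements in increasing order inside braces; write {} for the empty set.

B Δ D = {1, 6, 8}
(B Δ D) ∩ C = {6}
C ∪ ((B Δ D) ∩ C) = {2, 3, 4, 5, 6}
D − B = {6, 8}
(C ∪ ((B Δ D) ∩ C)) Δ (D − B) = {2, 3, 4, 5, 8}
D ∪ ((C ∪ ((B Δ D) ∩ C)) Δ (D − B)) = {2, 3, 4, 5, 6, 7, 8}

{2, 3, 4, 5, 6, 7, 8}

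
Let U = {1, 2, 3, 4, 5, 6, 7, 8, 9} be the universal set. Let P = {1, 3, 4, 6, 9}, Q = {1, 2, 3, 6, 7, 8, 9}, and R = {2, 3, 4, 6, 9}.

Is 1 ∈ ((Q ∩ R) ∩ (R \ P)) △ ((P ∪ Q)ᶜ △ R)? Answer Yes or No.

No

1 ∈ Q and 1 ∉ R, so 1 ∉ Q ∩ R
1 ∉ R and 1 ∈ P, so 1 ∉ R \ P
1 ∉ (Q ∩ R) and 1 ∉ (R \ P), so 1 ∉ (Q ∩ R) ∩ (R \ P)
1 ∈ P and 1 ∈ Q, so 1 ∈ P ∪ Q
1 ∉ (P ∪ Q)ᶜ since 1 ∈ (P ∪ Q)
1 ∉ (P ∪ Q)ᶜ and 1 ∉ R, so 1 ∉ (P ∪ Q)ᶜ △ R
1 ∉ ((Q ∩ R) ∩ (R \ P)) and 1 ∉ ((P ∪ Q)ᶜ △ R), so 1 ∉ ((Q ∩ R) ∩ (R \ P)) △ ((P ∪ Q)ᶜ △ R)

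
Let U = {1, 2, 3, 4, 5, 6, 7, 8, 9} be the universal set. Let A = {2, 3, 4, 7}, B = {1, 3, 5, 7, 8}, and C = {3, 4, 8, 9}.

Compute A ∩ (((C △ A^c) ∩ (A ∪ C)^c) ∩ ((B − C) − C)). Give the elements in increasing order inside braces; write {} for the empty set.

{}

A^c = {1, 5, 6, 8, 9}
C △ A^c = {1, 3, 4, 5, 6}
A ∪ C = {2, 3, 4, 7, 8, 9}
(A ∪ C)^c = {1, 5, 6}
(C △ A^c) ∩ (A ∪ C)^c = {1, 5, 6}
B − C = {1, 5, 7}
(B − C) − C = {1, 5, 7}
((C △ A^c) ∩ (A ∪ C)^c) ∩ ((B − C) − C) = {1, 5}
A ∩ (((C △ A^c) ∩ (A ∪ C)^c) ∩ ((B − C) − C)) = {}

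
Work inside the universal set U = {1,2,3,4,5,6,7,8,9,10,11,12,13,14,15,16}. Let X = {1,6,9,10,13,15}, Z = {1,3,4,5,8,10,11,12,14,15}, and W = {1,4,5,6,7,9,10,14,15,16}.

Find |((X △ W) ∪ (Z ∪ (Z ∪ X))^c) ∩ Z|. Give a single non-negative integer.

X △ W = {4,5,7,13,14,16}
Z ∪ X = {1,3,4,5,6,8,9,10,11,12,13,14,15}
Z ∪ (Z ∪ X) = {1,3,4,5,6,8,9,10,11,12,13,14,15}
(Z ∪ (Z ∪ X))^c = {2,7,16}
(X △ W) ∪ (Z ∪ (Z ∪ X))^c = {2,4,5,7,13,14,16}
((X △ W) ∪ (Z ∪ (Z ∪ X))^c) ∩ Z = {4,5,14}
|((X △ W) ∪ (Z ∪ (Z ∪ X))^c) ∩ Z| = 3

3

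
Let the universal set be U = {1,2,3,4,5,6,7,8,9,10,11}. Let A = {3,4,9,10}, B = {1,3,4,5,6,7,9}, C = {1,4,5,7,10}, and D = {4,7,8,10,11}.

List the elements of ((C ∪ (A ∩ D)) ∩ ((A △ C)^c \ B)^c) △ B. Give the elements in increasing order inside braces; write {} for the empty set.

A ∩ D = {4,10}
C ∪ (A ∩ D) = {1,4,5,7,10}
A △ C = {1,3,5,7,9}
(A △ C)^c = {2,4,6,8,10,11}
(A △ C)^c \ B = {2,8,10,11}
((A △ C)^c \ B)^c = {1,3,4,5,6,7,9}
(C ∪ (A ∩ D)) ∩ ((A △ C)^c \ B)^c = {1,4,5,7}
((C ∪ (A ∩ D)) ∩ ((A △ C)^c \ B)^c) △ B = {3,6,9}

{3,6,9}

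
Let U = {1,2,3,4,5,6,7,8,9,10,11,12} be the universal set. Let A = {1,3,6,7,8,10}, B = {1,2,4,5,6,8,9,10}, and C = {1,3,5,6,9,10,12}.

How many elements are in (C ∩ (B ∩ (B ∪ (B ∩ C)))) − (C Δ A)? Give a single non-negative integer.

3

B ∩ C = {1,5,6,9,10}
B ∪ (B ∩ C) = {1,2,4,5,6,8,9,10}
B ∩ (B ∪ (B ∩ C)) = {1,2,4,5,6,8,9,10}
C ∩ (B ∩ (B ∪ (B ∩ C))) = {1,5,6,9,10}
C Δ A = {5,7,8,9,12}
(C ∩ (B ∩ (B ∪ (B ∩ C)))) − (C Δ A) = {1,6,10}
|(C ∩ (B ∩ (B ∪ (B ∩ C)))) − (C Δ A)| = 3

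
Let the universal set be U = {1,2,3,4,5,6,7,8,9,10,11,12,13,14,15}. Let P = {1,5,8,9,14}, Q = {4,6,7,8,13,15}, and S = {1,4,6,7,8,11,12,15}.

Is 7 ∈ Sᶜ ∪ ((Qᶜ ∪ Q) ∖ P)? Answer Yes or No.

Yes

7 ∈ S, so 7 ∉ Sᶜ
7 ∈ Q, so 7 ∉ Qᶜ
7 ∉ Qᶜ and 7 ∈ Q, so 7 ∈ Qᶜ ∪ Q
7 ∈ (Qᶜ ∪ Q) and 7 ∉ P, so 7 ∈ (Qᶜ ∪ Q) ∖ P
7 ∉ Sᶜ and 7 ∈ ((Qᶜ ∪ Q) ∖ P), so 7 ∈ Sᶜ ∪ ((Qᶜ ∪ Q) ∖ P)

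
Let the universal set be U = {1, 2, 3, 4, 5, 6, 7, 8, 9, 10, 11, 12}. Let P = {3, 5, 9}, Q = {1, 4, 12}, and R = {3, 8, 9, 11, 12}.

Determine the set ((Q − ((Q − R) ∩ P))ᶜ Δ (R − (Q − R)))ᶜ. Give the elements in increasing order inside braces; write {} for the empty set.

{1, 3, 4, 8, 9, 11}

Q − R = {1, 4}
(Q − R) ∩ P = {}
Q − ((Q − R) ∩ P) = {1, 4, 12}
(Q − ((Q − R) ∩ P))ᶜ = {2, 3, 5, 6, 7, 8, 9, 10, 11}
R − (Q − R) = {3, 8, 9, 11, 12}
(Q − ((Q − R) ∩ P))ᶜ Δ (R − (Q − R)) = {2, 5, 6, 7, 10, 12}
((Q − ((Q − R) ∩ P))ᶜ Δ (R − (Q − R)))ᶜ = {1, 3, 4, 8, 9, 11}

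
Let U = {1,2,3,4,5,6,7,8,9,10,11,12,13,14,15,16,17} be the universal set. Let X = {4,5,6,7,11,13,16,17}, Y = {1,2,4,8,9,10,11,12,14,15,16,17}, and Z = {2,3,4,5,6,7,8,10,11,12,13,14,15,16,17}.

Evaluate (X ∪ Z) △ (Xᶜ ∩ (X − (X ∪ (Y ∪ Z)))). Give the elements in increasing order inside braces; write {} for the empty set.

{2,3,4,5,6,7,8,10,11,12,13,14,15,16,17}

X ∪ Z = {2,3,4,5,6,7,8,10,11,12,13,14,15,16,17}
Xᶜ = {1,2,3,8,9,10,12,14,15}
Y ∪ Z = {1,2,3,4,5,6,7,8,9,10,11,12,13,14,15,16,17}
X ∪ (Y ∪ Z) = {1,2,3,4,5,6,7,8,9,10,11,12,13,14,15,16,17}
X − (X ∪ (Y ∪ Z)) = {}
Xᶜ ∩ (X − (X ∪ (Y ∪ Z))) = {}
(X ∪ Z) △ (Xᶜ ∩ (X − (X ∪ (Y ∪ Z)))) = {2,3,4,5,6,7,8,10,11,12,13,14,15,16,17}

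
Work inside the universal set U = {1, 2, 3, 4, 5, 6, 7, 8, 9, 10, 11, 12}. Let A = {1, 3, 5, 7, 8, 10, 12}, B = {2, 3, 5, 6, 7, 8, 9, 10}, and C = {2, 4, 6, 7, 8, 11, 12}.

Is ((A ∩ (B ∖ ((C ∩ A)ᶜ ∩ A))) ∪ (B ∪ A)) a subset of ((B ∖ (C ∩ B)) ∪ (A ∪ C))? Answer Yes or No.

Yes

C ∩ A = {7, 8, 12}
(C ∩ A)ᶜ = {1, 2, 3, 4, 5, 6, 9, 10, 11}
(C ∩ A)ᶜ ∩ A = {1, 3, 5, 10}
B ∖ ((C ∩ A)ᶜ ∩ A) = {2, 6, 7, 8, 9}
A ∩ (B ∖ ((C ∩ A)ᶜ ∩ A)) = {7, 8}
B ∪ A = {1, 2, 3, 5, 6, 7, 8, 9, 10, 12}
(A ∩ (B ∖ ((C ∩ A)ᶜ ∩ A))) ∪ (B ∪ A) = {1, 2, 3, 5, 6, 7, 8, 9, 10, 12}
C ∩ B = {2, 6, 7, 8}
B ∖ (C ∩ B) = {3, 5, 9, 10}
A ∪ C = {1, 2, 3, 4, 5, 6, 7, 8, 10, 11, 12}
(B ∖ (C ∩ B)) ∪ (A ∪ C) = {1, 2, 3, 4, 5, 6, 7, 8, 9, 10, 11, 12}
Every element of {1, 2, 3, 5, 6, 7, 8, 9, 10, 12} is in {1, 2, 3, 4, 5, 6, 7, 8, 9, 10, 11, 12}, so (A ∩ (B ∖ ((C ∩ A)ᶜ ∩ A))) ∪ (B ∪ A) ⊆ (B ∖ (C ∩ B)) ∪ (A ∪ C).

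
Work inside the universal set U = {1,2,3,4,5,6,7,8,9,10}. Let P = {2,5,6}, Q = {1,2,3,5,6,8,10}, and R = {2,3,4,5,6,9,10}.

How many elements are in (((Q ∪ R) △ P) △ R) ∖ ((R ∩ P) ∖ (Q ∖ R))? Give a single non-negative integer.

Q ∪ R = {1,2,3,4,5,6,8,9,10}
(Q ∪ R) △ P = {1,3,4,8,9,10}
((Q ∪ R) △ P) △ R = {1,2,5,6,8}
R ∩ P = {2,5,6}
Q ∖ R = {1,8}
(R ∩ P) ∖ (Q ∖ R) = {2,5,6}
(((Q ∪ R) △ P) △ R) ∖ ((R ∩ P) ∖ (Q ∖ R)) = {1,8}
|(((Q ∪ R) △ P) △ R) ∖ ((R ∩ P) ∖ (Q ∖ R))| = 2

2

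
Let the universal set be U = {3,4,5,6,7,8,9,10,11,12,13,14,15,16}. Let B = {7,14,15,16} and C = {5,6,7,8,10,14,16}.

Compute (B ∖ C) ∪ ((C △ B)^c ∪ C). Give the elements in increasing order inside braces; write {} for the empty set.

B ∖ C = {15}
C △ B = {5,6,8,10,15}
(C △ B)^c = {3,4,7,9,11,12,13,14,16}
(C △ B)^c ∪ C = {3,4,5,6,7,8,9,10,11,12,13,14,16}
(B ∖ C) ∪ ((C △ B)^c ∪ C) = {3,4,5,6,7,8,9,10,11,12,13,14,15,16}

{3,4,5,6,7,8,9,10,11,12,13,14,15,16}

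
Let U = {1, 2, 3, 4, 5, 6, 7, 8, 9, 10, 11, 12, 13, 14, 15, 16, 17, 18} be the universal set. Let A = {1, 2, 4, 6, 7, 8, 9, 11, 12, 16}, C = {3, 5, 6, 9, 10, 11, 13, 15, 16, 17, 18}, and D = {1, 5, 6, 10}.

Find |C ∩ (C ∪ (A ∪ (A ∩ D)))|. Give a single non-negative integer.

A ∩ D = {1, 6}
A ∪ (A ∩ D) = {1, 2, 4, 6, 7, 8, 9, 11, 12, 16}
C ∪ (A ∪ (A ∩ D)) = {1, 2, 3, 4, 5, 6, 7, 8, 9, 10, 11, 12, 13, 15, 16, 17, 18}
C ∩ (C ∪ (A ∪ (A ∩ D))) = {3, 5, 6, 9, 10, 11, 13, 15, 16, 17, 18}
|C ∩ (C ∪ (A ∪ (A ∩ D)))| = 11

11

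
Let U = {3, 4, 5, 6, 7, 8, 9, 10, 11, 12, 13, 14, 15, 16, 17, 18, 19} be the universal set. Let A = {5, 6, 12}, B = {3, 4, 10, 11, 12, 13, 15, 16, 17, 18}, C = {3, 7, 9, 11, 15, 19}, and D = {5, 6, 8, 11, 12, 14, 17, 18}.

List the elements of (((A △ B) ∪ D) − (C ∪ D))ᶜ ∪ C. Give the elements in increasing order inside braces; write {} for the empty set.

A △ B = {3, 4, 5, 6, 10, 11, 13, 15, 16, 17, 18}
(A △ B) ∪ D = {3, 4, 5, 6, 8, 10, 11, 12, 13, 14, 15, 16, 17, 18}
C ∪ D = {3, 5, 6, 7, 8, 9, 11, 12, 14, 15, 17, 18, 19}
((A △ B) ∪ D) − (C ∪ D) = {4, 10, 13, 16}
(((A △ B) ∪ D) − (C ∪ D))ᶜ = {3, 5, 6, 7, 8, 9, 11, 12, 14, 15, 17, 18, 19}
(((A △ B) ∪ D) − (C ∪ D))ᶜ ∪ C = {3, 5, 6, 7, 8, 9, 11, 12, 14, 15, 17, 18, 19}

{3, 5, 6, 7, 8, 9, 11, 12, 14, 15, 17, 18, 19}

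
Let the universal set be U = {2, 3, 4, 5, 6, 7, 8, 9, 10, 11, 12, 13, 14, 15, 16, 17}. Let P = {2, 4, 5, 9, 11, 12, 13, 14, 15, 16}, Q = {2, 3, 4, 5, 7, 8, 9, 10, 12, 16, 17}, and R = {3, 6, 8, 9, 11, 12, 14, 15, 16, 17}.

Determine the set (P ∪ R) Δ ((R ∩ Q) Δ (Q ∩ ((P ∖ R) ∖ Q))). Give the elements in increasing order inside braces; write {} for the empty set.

{2, 4, 5, 6, 11, 13, 14, 15}

P ∪ R = {2, 3, 4, 5, 6, 8, 9, 11, 12, 13, 14, 15, 16, 17}
R ∩ Q = {3, 8, 9, 12, 16, 17}
P ∖ R = {2, 4, 5, 13}
(P ∖ R) ∖ Q = {13}
Q ∩ ((P ∖ R) ∖ Q) = {}
(R ∩ Q) Δ (Q ∩ ((P ∖ R) ∖ Q)) = {3, 8, 9, 12, 16, 17}
(P ∪ R) Δ ((R ∩ Q) Δ (Q ∩ ((P ∖ R) ∖ Q))) = {2, 4, 5, 6, 11, 13, 14, 15}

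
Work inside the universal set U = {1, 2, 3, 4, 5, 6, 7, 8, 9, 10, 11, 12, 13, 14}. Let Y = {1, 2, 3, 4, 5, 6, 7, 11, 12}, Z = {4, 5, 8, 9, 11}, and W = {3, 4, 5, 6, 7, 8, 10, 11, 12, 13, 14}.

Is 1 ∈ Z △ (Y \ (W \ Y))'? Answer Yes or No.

No

1 ∉ W and 1 ∈ Y, so 1 ∉ W \ Y
1 ∈ Y and 1 ∉ (W \ Y), so 1 ∈ Y \ (W \ Y)
1 ∉ (Y \ (W \ Y))' since 1 ∈ (Y \ (W \ Y))
1 ∉ Z and 1 ∉ (Y \ (W \ Y))', so 1 ∉ Z △ (Y \ (W \ Y))'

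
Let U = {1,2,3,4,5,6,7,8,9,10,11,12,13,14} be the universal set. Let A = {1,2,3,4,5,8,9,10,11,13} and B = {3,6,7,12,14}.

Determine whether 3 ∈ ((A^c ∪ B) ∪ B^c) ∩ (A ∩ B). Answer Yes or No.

Yes

3 ∈ A, so 3 ∉ A^c
3 ∉ A^c and 3 ∈ B, so 3 ∈ A^c ∪ B
3 ∈ B, so 3 ∉ B^c
3 ∈ (A^c ∪ B) and 3 ∉ B^c, so 3 ∈ (A^c ∪ B) ∪ B^c
3 ∈ A and 3 ∈ B, so 3 ∈ A ∩ B
3 ∈ ((A^c ∪ B) ∪ B^c) and 3 ∈ (A ∩ B), so 3 ∈ ((A^c ∪ B) ∪ B^c) ∩ (A ∩ B)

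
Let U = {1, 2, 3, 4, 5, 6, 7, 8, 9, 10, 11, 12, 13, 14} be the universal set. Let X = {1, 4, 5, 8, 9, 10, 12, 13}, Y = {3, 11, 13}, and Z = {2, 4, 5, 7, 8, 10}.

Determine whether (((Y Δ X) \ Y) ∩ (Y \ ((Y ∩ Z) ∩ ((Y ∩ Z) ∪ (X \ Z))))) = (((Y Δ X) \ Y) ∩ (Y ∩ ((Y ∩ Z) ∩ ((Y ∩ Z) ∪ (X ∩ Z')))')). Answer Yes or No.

Yes

Y Δ X = {1, 3, 4, 5, 8, 9, 10, 11, 12}
(Y Δ X) \ Y = {1, 4, 5, 8, 9, 10, 12}
Y ∩ Z = {}
X \ Z = {1, 9, 12, 13}
(Y ∩ Z) ∪ (X \ Z) = {1, 9, 12, 13}
(Y ∩ Z) ∩ ((Y ∩ Z) ∪ (X \ Z)) = {}
Y \ ((Y ∩ Z) ∩ ((Y ∩ Z) ∪ (X \ Z))) = {3, 11, 13}
((Y Δ X) \ Y) ∩ (Y \ ((Y ∩ Z) ∩ ((Y ∩ Z) ∪ (X \ Z)))) = {}
Z' = {1, 3, 6, 9, 11, 12, 13, 14}
X ∩ Z' = {1, 9, 12, 13}
(Y ∩ Z) ∪ (X ∩ Z') = {1, 9, 12, 13}
(Y ∩ Z) ∩ ((Y ∩ Z) ∪ (X ∩ Z')) = {}
((Y ∩ Z) ∩ ((Y ∩ Z) ∪ (X ∩ Z')))' = {1, 2, 3, 4, 5, 6, 7, 8, 9, 10, 11, 12, 13, 14}
Y ∩ ((Y ∩ Z) ∩ ((Y ∩ Z) ∪ (X ∩ Z')))' = {3, 11, 13}
((Y Δ X) \ Y) ∩ (Y ∩ ((Y ∩ Z) ∩ ((Y ∩ Z) ∪ (X ∩ Z')))') = {}
Both equal {}, so ((Y Δ X) \ Y) ∩ (Y \ ((Y ∩ Z) ∩ ((Y ∩ Z) ∪ (X \ Z)))) = ((Y Δ X) \ Y) ∩ (Y ∩ ((Y ∩ Z) ∩ ((Y ∩ Z) ∪ (X ∩ Z')))').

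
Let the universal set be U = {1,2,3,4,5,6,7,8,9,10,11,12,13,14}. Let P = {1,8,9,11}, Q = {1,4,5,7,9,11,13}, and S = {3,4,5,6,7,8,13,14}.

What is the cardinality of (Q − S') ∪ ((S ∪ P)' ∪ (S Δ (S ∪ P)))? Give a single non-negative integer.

S' = {1,2,9,10,11,12}
Q − S' = {4,5,7,13}
S ∪ P = {1,3,4,5,6,7,8,9,11,13,14}
(S ∪ P)' = {2,10,12}
S Δ (S ∪ P) = {1,9,11}
(S ∪ P)' ∪ (S Δ (S ∪ P)) = {1,2,9,10,11,12}
(Q − S') ∪ ((S ∪ P)' ∪ (S Δ (S ∪ P))) = {1,2,4,5,7,9,10,11,12,13}
|(Q − S') ∪ ((S ∪ P)' ∪ (S Δ (S ∪ P)))| = 10

10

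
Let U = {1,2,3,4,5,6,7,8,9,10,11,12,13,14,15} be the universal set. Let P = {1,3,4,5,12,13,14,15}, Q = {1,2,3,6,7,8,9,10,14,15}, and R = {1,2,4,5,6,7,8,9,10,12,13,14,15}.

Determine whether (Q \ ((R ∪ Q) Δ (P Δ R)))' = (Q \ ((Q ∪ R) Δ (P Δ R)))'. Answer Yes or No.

R ∪ Q = {1,2,3,4,5,6,7,8,9,10,12,13,14,15}
P Δ R = {2,3,6,7,8,9,10}
(R ∪ Q) Δ (P Δ R) = {1,4,5,12,13,14,15}
Q \ ((R ∪ Q) Δ (P Δ R)) = {2,3,6,7,8,9,10}
(Q \ ((R ∪ Q) Δ (P Δ R)))' = {1,4,5,11,12,13,14,15}
Q ∪ R = {1,2,3,4,5,6,7,8,9,10,12,13,14,15}
(Q ∪ R) Δ (P Δ R) = {1,4,5,12,13,14,15}
Q \ ((Q ∪ R) Δ (P Δ R)) = {2,3,6,7,8,9,10}
(Q \ ((Q ∪ R) Δ (P Δ R)))' = {1,4,5,11,12,13,14,15}
Both equal {1,4,5,11,12,13,14,15}, so (Q \ ((R ∪ Q) Δ (P Δ R)))' = (Q \ ((Q ∪ R) Δ (P Δ R)))'.

Yes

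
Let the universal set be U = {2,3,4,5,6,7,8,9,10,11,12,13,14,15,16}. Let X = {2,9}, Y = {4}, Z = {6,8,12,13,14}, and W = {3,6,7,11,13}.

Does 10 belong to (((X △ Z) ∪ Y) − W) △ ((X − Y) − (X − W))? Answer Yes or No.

No

10 ∉ X and 10 ∉ Z, so 10 ∉ X △ Z
10 ∉ (X △ Z) and 10 ∉ Y, so 10 ∉ (X △ Z) ∪ Y
10 ∉ ((X △ Z) ∪ Y) and 10 ∉ W, so 10 ∉ ((X △ Z) ∪ Y) − W
10 ∉ X and 10 ∉ Y, so 10 ∉ X − Y
10 ∉ X and 10 ∉ W, so 10 ∉ X − W
10 ∉ (X − Y) and 10 ∉ (X − W), so 10 ∉ (X − Y) − (X − W)
10 ∉ (((X △ Z) ∪ Y) − W) and 10 ∉ ((X − Y) − (X − W)), so 10 ∉ (((X △ Z) ∪ Y) − W) △ ((X − Y) − (X − W))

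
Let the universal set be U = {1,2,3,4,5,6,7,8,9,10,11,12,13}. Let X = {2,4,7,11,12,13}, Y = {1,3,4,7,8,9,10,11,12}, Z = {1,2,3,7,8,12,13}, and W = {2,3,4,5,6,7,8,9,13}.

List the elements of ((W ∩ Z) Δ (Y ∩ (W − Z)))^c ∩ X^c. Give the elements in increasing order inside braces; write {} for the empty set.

W ∩ Z = {2,3,7,8,13}
W − Z = {4,5,6,9}
Y ∩ (W − Z) = {4,9}
(W ∩ Z) Δ (Y ∩ (W − Z)) = {2,3,4,7,8,9,13}
((W ∩ Z) Δ (Y ∩ (W − Z)))^c = {1,5,6,10,11,12}
X^c = {1,3,5,6,8,9,10}
((W ∩ Z) Δ (Y ∩ (W − Z)))^c ∩ X^c = {1,5,6,10}

{1,5,6,10}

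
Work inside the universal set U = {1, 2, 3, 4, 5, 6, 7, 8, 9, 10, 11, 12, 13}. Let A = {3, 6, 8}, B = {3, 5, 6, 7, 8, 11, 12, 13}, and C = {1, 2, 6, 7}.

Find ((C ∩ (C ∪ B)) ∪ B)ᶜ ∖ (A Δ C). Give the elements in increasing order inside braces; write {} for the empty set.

C ∪ B = {1, 2, 3, 5, 6, 7, 8, 11, 12, 13}
C ∩ (C ∪ B) = {1, 2, 6, 7}
(C ∩ (C ∪ B)) ∪ B = {1, 2, 3, 5, 6, 7, 8, 11, 12, 13}
((C ∩ (C ∪ B)) ∪ B)ᶜ = {4, 9, 10}
A Δ C = {1, 2, 3, 7, 8}
((C ∩ (C ∪ B)) ∪ B)ᶜ ∖ (A Δ C) = {4, 9, 10}

{4, 9, 10}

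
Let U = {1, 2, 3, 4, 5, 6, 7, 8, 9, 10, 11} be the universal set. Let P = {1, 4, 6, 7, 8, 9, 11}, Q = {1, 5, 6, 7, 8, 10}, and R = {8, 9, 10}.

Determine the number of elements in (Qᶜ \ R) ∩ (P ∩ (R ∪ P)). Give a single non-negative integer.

Qᶜ = {2, 3, 4, 9, 11}
Qᶜ \ R = {2, 3, 4, 11}
R ∪ P = {1, 4, 6, 7, 8, 9, 10, 11}
P ∩ (R ∪ P) = {1, 4, 6, 7, 8, 9, 11}
(Qᶜ \ R) ∩ (P ∩ (R ∪ P)) = {4, 11}
|(Qᶜ \ R) ∩ (P ∩ (R ∪ P))| = 2

2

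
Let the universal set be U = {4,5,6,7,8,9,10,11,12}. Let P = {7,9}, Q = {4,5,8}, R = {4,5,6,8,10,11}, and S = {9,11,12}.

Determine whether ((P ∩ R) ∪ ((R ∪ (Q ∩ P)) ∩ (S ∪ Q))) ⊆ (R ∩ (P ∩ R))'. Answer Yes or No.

Yes

P ∩ R = {}
Q ∩ P = {}
R ∪ (Q ∩ P) = {4,5,6,8,10,11}
S ∪ Q = {4,5,8,9,11,12}
(R ∪ (Q ∩ P)) ∩ (S ∪ Q) = {4,5,8,11}
(P ∩ R) ∪ ((R ∪ (Q ∩ P)) ∩ (S ∪ Q)) = {4,5,8,11}
R ∩ (P ∩ R) = {}
(R ∩ (P ∩ R))' = {4,5,6,7,8,9,10,11,12}
Every element of {4,5,8,11} is in {4,5,6,7,8,9,10,11,12}, so (P ∩ R) ∪ ((R ∪ (Q ∩ P)) ∩ (S ∪ Q)) ⊆ (R ∩ (P ∩ R))'.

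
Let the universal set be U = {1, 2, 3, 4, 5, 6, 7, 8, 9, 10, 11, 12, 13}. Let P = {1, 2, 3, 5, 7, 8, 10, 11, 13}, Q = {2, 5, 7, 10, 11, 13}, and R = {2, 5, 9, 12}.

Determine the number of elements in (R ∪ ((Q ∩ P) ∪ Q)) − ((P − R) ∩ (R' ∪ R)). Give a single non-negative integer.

Q ∩ P = {2, 5, 7, 10, 11, 13}
(Q ∩ P) ∪ Q = {2, 5, 7, 10, 11, 13}
R ∪ ((Q ∩ P) ∪ Q) = {2, 5, 7, 9, 10, 11, 12, 13}
P − R = {1, 3, 7, 8, 10, 11, 13}
R' = {1, 3, 4, 6, 7, 8, 10, 11, 13}
R' ∪ R = {1, 2, 3, 4, 5, 6, 7, 8, 9, 10, 11, 12, 13}
(P − R) ∩ (R' ∪ R) = {1, 3, 7, 8, 10, 11, 13}
(R ∪ ((Q ∩ P) ∪ Q)) − ((P − R) ∩ (R' ∪ R)) = {2, 5, 9, 12}
|(R ∪ ((Q ∩ P) ∪ Q)) − ((P − R) ∩ (R' ∪ R))| = 4

4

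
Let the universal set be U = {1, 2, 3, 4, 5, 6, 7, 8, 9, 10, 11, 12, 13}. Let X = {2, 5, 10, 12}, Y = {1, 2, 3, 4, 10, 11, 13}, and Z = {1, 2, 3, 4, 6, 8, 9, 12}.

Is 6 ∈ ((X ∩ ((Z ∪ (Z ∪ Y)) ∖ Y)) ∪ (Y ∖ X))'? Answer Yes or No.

6 ∈ Z and 6 ∉ Y, so 6 ∈ Z ∪ Y
6 ∈ Z and 6 ∈ (Z ∪ Y), so 6 ∈ Z ∪ (Z ∪ Y)
6 ∈ (Z ∪ (Z ∪ Y)) and 6 ∉ Y, so 6 ∈ (Z ∪ (Z ∪ Y)) ∖ Y
6 ∉ X and 6 ∈ ((Z ∪ (Z ∪ Y)) ∖ Y), so 6 ∉ X ∩ ((Z ∪ (Z ∪ Y)) ∖ Y)
6 ∉ Y and 6 ∉ X, so 6 ∉ Y ∖ X
6 ∉ (X ∩ ((Z ∪ (Z ∪ Y)) ∖ Y)) and 6 ∉ (Y ∖ X), so 6 ∉ (X ∩ ((Z ∪ (Z ∪ Y)) ∖ Y)) ∪ (Y ∖ X)
6 ∈ ((X ∩ ((Z ∪ (Z ∪ Y)) ∖ Y)) ∪ (Y ∖ X))' since 6 ∉ ((X ∩ ((Z ∪ (Z ∪ Y)) ∖ Y)) ∪ (Y ∖ X))

Yes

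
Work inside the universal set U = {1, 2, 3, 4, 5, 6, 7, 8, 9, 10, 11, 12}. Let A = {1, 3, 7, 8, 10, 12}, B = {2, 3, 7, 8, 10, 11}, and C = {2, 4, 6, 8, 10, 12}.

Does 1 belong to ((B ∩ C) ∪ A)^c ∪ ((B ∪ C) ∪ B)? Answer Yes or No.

No

1 ∉ B and 1 ∉ C, so 1 ∉ B ∩ C
1 ∉ (B ∩ C) and 1 ∈ A, so 1 ∈ (B ∩ C) ∪ A
1 ∉ ((B ∩ C) ∪ A)^c since 1 ∈ ((B ∩ C) ∪ A)
1 ∉ B and 1 ∉ C, so 1 ∉ B ∪ C
1 ∉ (B ∪ C) and 1 ∉ B, so 1 ∉ (B ∪ C) ∪ B
1 ∉ ((B ∩ C) ∪ A)^c and 1 ∉ ((B ∪ C) ∪ B), so 1 ∉ ((B ∩ C) ∪ A)^c ∪ ((B ∪ C) ∪ B)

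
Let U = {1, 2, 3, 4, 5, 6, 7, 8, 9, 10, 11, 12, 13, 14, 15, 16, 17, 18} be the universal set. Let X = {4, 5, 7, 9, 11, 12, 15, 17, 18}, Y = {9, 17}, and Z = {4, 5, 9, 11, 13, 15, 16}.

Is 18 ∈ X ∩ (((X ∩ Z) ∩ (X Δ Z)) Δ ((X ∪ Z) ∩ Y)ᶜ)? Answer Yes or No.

Yes

18 ∈ X and 18 ∉ Z, so 18 ∉ X ∩ Z
18 ∈ X and 18 ∉ Z, so 18 ∈ X Δ Z
18 ∉ (X ∩ Z) and 18 ∈ (X Δ Z), so 18 ∉ (X ∩ Z) ∩ (X Δ Z)
18 ∈ X and 18 ∉ Z, so 18 ∈ X ∪ Z
18 ∈ (X ∪ Z) and 18 ∉ Y, so 18 ∉ (X ∪ Z) ∩ Y
18 ∈ ((X ∪ Z) ∩ Y)ᶜ since 18 ∉ ((X ∪ Z) ∩ Y)
18 ∉ ((X ∩ Z) ∩ (X Δ Z)) and 18 ∈ ((X ∪ Z) ∩ Y)ᶜ, so 18 ∈ ((X ∩ Z) ∩ (X Δ Z)) Δ ((X ∪ Z) ∩ Y)ᶜ
18 ∈ X and 18 ∈ (((X ∩ Z) ∩ (X Δ Z)) Δ ((X ∪ Z) ∩ Y)ᶜ), so 18 ∈ X ∩ (((X ∩ Z) ∩ (X Δ Z)) Δ ((X ∪ Z) ∩ Y)ᶜ)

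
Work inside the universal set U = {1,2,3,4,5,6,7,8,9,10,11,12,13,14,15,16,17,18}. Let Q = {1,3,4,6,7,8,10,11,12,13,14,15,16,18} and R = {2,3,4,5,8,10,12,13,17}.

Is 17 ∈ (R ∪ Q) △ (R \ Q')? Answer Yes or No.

17 ∈ R and 17 ∉ Q, so 17 ∈ R ∪ Q
17 ∉ Q, so 17 ∈ Q'
17 ∈ R and 17 ∈ Q', so 17 ∉ R \ Q'
17 ∈ (R ∪ Q) and 17 ∉ (R \ Q'), so 17 ∈ (R ∪ Q) △ (R \ Q')

Yes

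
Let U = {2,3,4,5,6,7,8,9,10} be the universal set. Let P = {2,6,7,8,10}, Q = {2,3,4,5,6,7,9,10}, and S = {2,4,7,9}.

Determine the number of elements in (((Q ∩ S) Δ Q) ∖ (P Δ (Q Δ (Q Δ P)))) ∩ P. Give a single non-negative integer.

2

Q ∩ S = {2,4,7,9}
(Q ∩ S) Δ Q = {3,5,6,10}
Q Δ P = {3,4,5,8,9}
Q Δ (Q Δ P) = {2,6,7,8,10}
P Δ (Q Δ (Q Δ P)) = {}
((Q ∩ S) Δ Q) ∖ (P Δ (Q Δ (Q Δ P))) = {3,5,6,10}
(((Q ∩ S) Δ Q) ∖ (P Δ (Q Δ (Q Δ P)))) ∩ P = {6,10}
|(((Q ∩ S) Δ Q) ∖ (P Δ (Q Δ (Q Δ P)))) ∩ P| = 2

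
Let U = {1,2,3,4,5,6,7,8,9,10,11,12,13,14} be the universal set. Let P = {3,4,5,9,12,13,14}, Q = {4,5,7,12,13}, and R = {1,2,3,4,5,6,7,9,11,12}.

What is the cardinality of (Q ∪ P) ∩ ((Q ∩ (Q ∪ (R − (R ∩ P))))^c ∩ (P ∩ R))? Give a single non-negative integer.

2

Q ∪ P = {3,4,5,7,9,12,13,14}
R ∩ P = {3,4,5,9,12}
R − (R ∩ P) = {1,2,6,7,11}
Q ∪ (R − (R ∩ P)) = {1,2,4,5,6,7,11,12,13}
Q ∩ (Q ∪ (R − (R ∩ P))) = {4,5,7,12,13}
(Q ∩ (Q ∪ (R − (R ∩ P))))^c = {1,2,3,6,8,9,10,11,14}
P ∩ R = {3,4,5,9,12}
(Q ∩ (Q ∪ (R − (R ∩ P))))^c ∩ (P ∩ R) = {3,9}
(Q ∪ P) ∩ ((Q ∩ (Q ∪ (R − (R ∩ P))))^c ∩ (P ∩ R)) = {3,9}
|(Q ∪ P) ∩ ((Q ∩ (Q ∪ (R − (R ∩ P))))^c ∩ (P ∩ R))| = 2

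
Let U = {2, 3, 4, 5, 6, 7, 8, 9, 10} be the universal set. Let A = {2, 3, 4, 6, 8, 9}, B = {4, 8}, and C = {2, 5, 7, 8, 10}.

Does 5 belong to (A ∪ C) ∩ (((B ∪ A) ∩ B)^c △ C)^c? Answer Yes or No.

Yes

5 ∉ A and 5 ∈ C, so 5 ∈ A ∪ C
5 ∉ B and 5 ∉ A, so 5 ∉ B ∪ A
5 ∉ (B ∪ A) and 5 ∉ B, so 5 ∉ (B ∪ A) ∩ B
5 ∈ ((B ∪ A) ∩ B)^c since 5 ∉ ((B ∪ A) ∩ B)
5 ∈ ((B ∪ A) ∩ B)^c and 5 ∈ C, so 5 ∉ ((B ∪ A) ∩ B)^c △ C
5 ∈ (((B ∪ A) ∩ B)^c △ C)^c since 5 ∉ (((B ∪ A) ∩ B)^c △ C)
5 ∈ (A ∪ C) and 5 ∈ (((B ∪ A) ∩ B)^c △ C)^c, so 5 ∈ (A ∪ C) ∩ (((B ∪ A) ∩ B)^c △ C)^c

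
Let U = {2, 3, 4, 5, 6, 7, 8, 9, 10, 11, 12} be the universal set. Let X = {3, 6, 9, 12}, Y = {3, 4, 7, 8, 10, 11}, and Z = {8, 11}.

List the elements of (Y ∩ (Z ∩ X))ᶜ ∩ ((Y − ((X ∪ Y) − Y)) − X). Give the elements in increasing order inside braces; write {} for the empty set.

Z ∩ X = {}
Y ∩ (Z ∩ X) = {}
(Y ∩ (Z ∩ X))ᶜ = {2, 3, 4, 5, 6, 7, 8, 9, 10, 11, 12}
X ∪ Y = {3, 4, 6, 7, 8, 9, 10, 11, 12}
(X ∪ Y) − Y = {6, 9, 12}
Y − ((X ∪ Y) − Y) = {3, 4, 7, 8, 10, 11}
(Y − ((X ∪ Y) − Y)) − X = {4, 7, 8, 10, 11}
(Y ∩ (Z ∩ X))ᶜ ∩ ((Y − ((X ∪ Y) − Y)) − X) = {4, 7, 8, 10, 11}

{4, 7, 8, 10, 11}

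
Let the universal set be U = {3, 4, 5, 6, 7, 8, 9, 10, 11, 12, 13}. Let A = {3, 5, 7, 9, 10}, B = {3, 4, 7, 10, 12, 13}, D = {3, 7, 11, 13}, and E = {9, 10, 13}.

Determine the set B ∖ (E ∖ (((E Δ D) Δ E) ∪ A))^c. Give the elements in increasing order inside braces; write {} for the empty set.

E Δ D = {3, 7, 9, 10, 11}
(E Δ D) Δ E = {3, 7, 11, 13}
((E Δ D) Δ E) ∪ A = {3, 5, 7, 9, 10, 11, 13}
E ∖ (((E Δ D) Δ E) ∪ A) = {}
(E ∖ (((E Δ D) Δ E) ∪ A))^c = {3, 4, 5, 6, 7, 8, 9, 10, 11, 12, 13}
B ∖ (E ∖ (((E Δ D) Δ E) ∪ A))^c = {}

{}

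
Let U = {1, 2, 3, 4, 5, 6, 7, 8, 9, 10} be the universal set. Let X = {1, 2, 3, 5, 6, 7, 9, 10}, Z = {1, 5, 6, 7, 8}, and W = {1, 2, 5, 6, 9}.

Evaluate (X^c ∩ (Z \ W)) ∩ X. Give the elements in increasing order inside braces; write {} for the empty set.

{}

X^c = {4, 8}
Z \ W = {7, 8}
X^c ∩ (Z \ W) = {8}
(X^c ∩ (Z \ W)) ∩ X = {}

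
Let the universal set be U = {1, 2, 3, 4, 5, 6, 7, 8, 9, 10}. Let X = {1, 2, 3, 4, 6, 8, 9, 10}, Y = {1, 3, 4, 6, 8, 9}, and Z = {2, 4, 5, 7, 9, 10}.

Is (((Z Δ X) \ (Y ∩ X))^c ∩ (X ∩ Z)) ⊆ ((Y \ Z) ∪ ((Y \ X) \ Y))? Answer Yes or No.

No

Z Δ X = {1, 3, 5, 6, 7, 8}
Y ∩ X = {1, 3, 4, 6, 8, 9}
(Z Δ X) \ (Y ∩ X) = {5, 7}
((Z Δ X) \ (Y ∩ X))^c = {1, 2, 3, 4, 6, 8, 9, 10}
X ∩ Z = {2, 4, 9, 10}
((Z Δ X) \ (Y ∩ X))^c ∩ (X ∩ Z) = {2, 4, 9, 10}
Y \ Z = {1, 3, 6, 8}
Y \ X = {}
(Y \ X) \ Y = {}
(Y \ Z) ∪ ((Y \ X) \ Y) = {1, 3, 6, 8}
2 ∈ ((Z Δ X) \ (Y ∩ X))^c ∩ (X ∩ Z) but 2 ∉ (Y \ Z) ∪ ((Y \ X) \ Y), so the inclusion fails.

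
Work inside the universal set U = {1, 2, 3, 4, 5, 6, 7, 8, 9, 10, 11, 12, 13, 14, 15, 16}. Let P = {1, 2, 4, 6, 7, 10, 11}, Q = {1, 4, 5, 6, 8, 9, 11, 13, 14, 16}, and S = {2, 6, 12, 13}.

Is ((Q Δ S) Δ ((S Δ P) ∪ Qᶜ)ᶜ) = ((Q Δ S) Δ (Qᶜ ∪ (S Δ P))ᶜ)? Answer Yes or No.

Yes

Q Δ S = {1, 2, 4, 5, 8, 9, 11, 12, 14, 16}
S Δ P = {1, 4, 7, 10, 11, 12, 13}
Qᶜ = {2, 3, 7, 10, 12, 15}
(S Δ P) ∪ Qᶜ = {1, 2, 3, 4, 7, 10, 11, 12, 13, 15}
((S Δ P) ∪ Qᶜ)ᶜ = {5, 6, 8, 9, 14, 16}
(Q Δ S) Δ ((S Δ P) ∪ Qᶜ)ᶜ = {1, 2, 4, 6, 11, 12}
Qᶜ ∪ (S Δ P) = {1, 2, 3, 4, 7, 10, 11, 12, 13, 15}
(Qᶜ ∪ (S Δ P))ᶜ = {5, 6, 8, 9, 14, 16}
(Q Δ S) Δ (Qᶜ ∪ (S Δ P))ᶜ = {1, 2, 4, 6, 11, 12}
Both equal {1, 2, 4, 6, 11, 12}, so (Q Δ S) Δ ((S Δ P) ∪ Qᶜ)ᶜ = (Q Δ S) Δ (Qᶜ ∪ (S Δ P))ᶜ.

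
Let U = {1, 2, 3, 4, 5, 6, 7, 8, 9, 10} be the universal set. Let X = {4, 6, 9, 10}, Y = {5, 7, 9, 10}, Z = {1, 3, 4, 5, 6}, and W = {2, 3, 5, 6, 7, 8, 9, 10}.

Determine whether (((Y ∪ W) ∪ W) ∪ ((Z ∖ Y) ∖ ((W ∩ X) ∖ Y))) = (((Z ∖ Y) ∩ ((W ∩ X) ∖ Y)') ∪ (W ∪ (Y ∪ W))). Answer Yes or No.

Y ∪ W = {2, 3, 5, 6, 7, 8, 9, 10}
(Y ∪ W) ∪ W = {2, 3, 5, 6, 7, 8, 9, 10}
Z ∖ Y = {1, 3, 4, 6}
W ∩ X = {6, 9, 10}
(W ∩ X) ∖ Y = {6}
(Z ∖ Y) ∖ ((W ∩ X) ∖ Y) = {1, 3, 4}
((Y ∪ W) ∪ W) ∪ ((Z ∖ Y) ∖ ((W ∩ X) ∖ Y)) = {1, 2, 3, 4, 5, 6, 7, 8, 9, 10}
((W ∩ X) ∖ Y)' = {1, 2, 3, 4, 5, 7, 8, 9, 10}
(Z ∖ Y) ∩ ((W ∩ X) ∖ Y)' = {1, 3, 4}
W ∪ (Y ∪ W) = {2, 3, 5, 6, 7, 8, 9, 10}
((Z ∖ Y) ∩ ((W ∩ X) ∖ Y)') ∪ (W ∪ (Y ∪ W)) = {1, 2, 3, 4, 5, 6, 7, 8, 9, 10}
Both equal {1, 2, 3, 4, 5, 6, 7, 8, 9, 10}, so ((Y ∪ W) ∪ W) ∪ ((Z ∖ Y) ∖ ((W ∩ X) ∖ Y)) = ((Z ∖ Y) ∩ ((W ∩ X) ∖ Y)') ∪ (W ∪ (Y ∪ W)).

Yes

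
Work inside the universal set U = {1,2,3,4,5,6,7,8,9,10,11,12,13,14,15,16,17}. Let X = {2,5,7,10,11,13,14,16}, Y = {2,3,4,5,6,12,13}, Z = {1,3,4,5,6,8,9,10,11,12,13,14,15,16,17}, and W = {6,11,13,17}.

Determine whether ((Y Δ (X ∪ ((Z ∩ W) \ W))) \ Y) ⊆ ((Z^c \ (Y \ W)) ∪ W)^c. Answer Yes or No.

No

Z ∩ W = {6,11,13,17}
(Z ∩ W) \ W = {}
X ∪ ((Z ∩ W) \ W) = {2,5,7,10,11,13,14,16}
Y Δ (X ∪ ((Z ∩ W) \ W)) = {3,4,6,7,10,11,12,14,16}
(Y Δ (X ∪ ((Z ∩ W) \ W))) \ Y = {7,10,11,14,16}
Z^c = {2,7}
Y \ W = {2,3,4,5,12}
Z^c \ (Y \ W) = {7}
(Z^c \ (Y \ W)) ∪ W = {6,7,11,13,17}
((Z^c \ (Y \ W)) ∪ W)^c = {1,2,3,4,5,8,9,10,12,14,15,16}
7 ∈ (Y Δ (X ∪ ((Z ∩ W) \ W))) \ Y but 7 ∉ ((Z^c \ (Y \ W)) ∪ W)^c, so the inclusion fails.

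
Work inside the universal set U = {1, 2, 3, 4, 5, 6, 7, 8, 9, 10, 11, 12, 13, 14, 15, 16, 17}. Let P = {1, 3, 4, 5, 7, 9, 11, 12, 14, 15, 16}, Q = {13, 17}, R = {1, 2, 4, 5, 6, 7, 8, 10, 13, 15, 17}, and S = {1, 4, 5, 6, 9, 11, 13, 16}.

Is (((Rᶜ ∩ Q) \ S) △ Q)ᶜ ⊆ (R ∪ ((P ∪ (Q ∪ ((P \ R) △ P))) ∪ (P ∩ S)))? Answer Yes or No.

Rᶜ = {3, 9, 11, 12, 14, 16}
Rᶜ ∩ Q = {}
(Rᶜ ∩ Q) \ S = {}
((Rᶜ ∩ Q) \ S) △ Q = {13, 17}
(((Rᶜ ∩ Q) \ S) △ Q)ᶜ = {1, 2, 3, 4, 5, 6, 7, 8, 9, 10, 11, 12, 14, 15, 16}
P \ R = {3, 9, 11, 12, 14, 16}
(P \ R) △ P = {1, 4, 5, 7, 15}
Q ∪ ((P \ R) △ P) = {1, 4, 5, 7, 13, 15, 17}
P ∪ (Q ∪ ((P \ R) △ P)) = {1, 3, 4, 5, 7, 9, 11, 12, 13, 14, 15, 16, 17}
P ∩ S = {1, 4, 5, 9, 11, 16}
(P ∪ (Q ∪ ((P \ R) △ P))) ∪ (P ∩ S) = {1, 3, 4, 5, 7, 9, 11, 12, 13, 14, 15, 16, 17}
R ∪ ((P ∪ (Q ∪ ((P \ R) △ P))) ∪ (P ∩ S)) = {1, 2, 3, 4, 5, 6, 7, 8, 9, 10, 11, 12, 13, 14, 15, 16, 17}
Every element of {1, 2, 3, 4, 5, 6, 7, 8, 9, 10, 11, 12, 14, 15, 16} is in {1, 2, 3, 4, 5, 6, 7, 8, 9, 10, 11, 12, 13, 14, 15, 16, 17}, so (((Rᶜ ∩ Q) \ S) △ Q)ᶜ ⊆ R ∪ ((P ∪ (Q ∪ ((P \ R) △ P))) ∪ (P ∩ S)).

Yes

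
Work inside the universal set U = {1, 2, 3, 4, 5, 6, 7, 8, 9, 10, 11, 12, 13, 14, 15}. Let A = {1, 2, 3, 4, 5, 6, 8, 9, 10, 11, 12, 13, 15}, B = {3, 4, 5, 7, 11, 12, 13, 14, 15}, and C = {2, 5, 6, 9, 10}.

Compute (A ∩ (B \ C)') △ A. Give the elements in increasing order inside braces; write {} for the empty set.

B \ C = {3, 4, 7, 11, 12, 13, 14, 15}
(B \ C)' = {1, 2, 5, 6, 8, 9, 10}
A ∩ (B \ C)' = {1, 2, 5, 6, 8, 9, 10}
(A ∩ (B \ C)') △ A = {3, 4, 11, 12, 13, 15}

{3, 4, 11, 12, 13, 15}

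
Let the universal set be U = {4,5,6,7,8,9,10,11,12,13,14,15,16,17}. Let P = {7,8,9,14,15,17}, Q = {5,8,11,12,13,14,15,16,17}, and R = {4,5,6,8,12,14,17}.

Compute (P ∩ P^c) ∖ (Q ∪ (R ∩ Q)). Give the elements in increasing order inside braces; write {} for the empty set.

P^c = {4,5,6,10,11,12,13,16}
P ∩ P^c = {}
R ∩ Q = {5,8,12,14,17}
Q ∪ (R ∩ Q) = {5,8,11,12,13,14,15,16,17}
(P ∩ P^c) ∖ (Q ∪ (R ∩ Q)) = {}

{}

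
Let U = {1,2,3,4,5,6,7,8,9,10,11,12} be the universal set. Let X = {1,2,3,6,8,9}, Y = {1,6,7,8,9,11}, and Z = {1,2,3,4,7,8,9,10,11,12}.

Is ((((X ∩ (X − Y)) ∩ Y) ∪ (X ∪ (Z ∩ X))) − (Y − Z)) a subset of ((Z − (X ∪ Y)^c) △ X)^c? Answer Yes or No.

X − Y = {2,3}
X ∩ (X − Y) = {2,3}
(X ∩ (X − Y)) ∩ Y = {}
Z ∩ X = {1,2,3,8,9}
X ∪ (Z ∩ X) = {1,2,3,6,8,9}
((X ∩ (X − Y)) ∩ Y) ∪ (X ∪ (Z ∩ X)) = {1,2,3,6,8,9}
Y − Z = {6}
(((X ∩ (X − Y)) ∩ Y) ∪ (X ∪ (Z ∩ X))) − (Y − Z) = {1,2,3,8,9}
X ∪ Y = {1,2,3,6,7,8,9,11}
(X ∪ Y)^c = {4,5,10,12}
Z − (X ∪ Y)^c = {1,2,3,7,8,9,11}
(Z − (X ∪ Y)^c) △ X = {6,7,11}
((Z − (X ∪ Y)^c) △ X)^c = {1,2,3,4,5,8,9,10,12}
Every element of {1,2,3,8,9} is in {1,2,3,4,5,8,9,10,12}, so (((X ∩ (X − Y)) ∩ Y) ∪ (X ∪ (Z ∩ X))) − (Y − Z) ⊆ ((Z − (X ∪ Y)^c) △ X)^c.

Yes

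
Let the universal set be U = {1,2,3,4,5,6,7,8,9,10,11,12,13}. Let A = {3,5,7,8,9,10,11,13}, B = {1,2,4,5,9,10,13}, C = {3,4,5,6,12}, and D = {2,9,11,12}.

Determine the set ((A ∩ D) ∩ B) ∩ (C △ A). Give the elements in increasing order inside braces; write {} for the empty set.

{9}

A ∩ D = {9,11}
(A ∩ D) ∩ B = {9}
C △ A = {4,6,7,8,9,10,11,12,13}
((A ∩ D) ∩ B) ∩ (C △ A) = {9}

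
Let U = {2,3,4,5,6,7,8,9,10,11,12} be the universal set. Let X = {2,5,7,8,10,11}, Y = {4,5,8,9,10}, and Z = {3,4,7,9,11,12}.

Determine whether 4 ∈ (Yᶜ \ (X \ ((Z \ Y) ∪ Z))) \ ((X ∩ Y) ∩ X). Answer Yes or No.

4 ∈ Y, so 4 ∉ Yᶜ
4 ∈ Z and 4 ∈ Y, so 4 ∉ Z \ Y
4 ∉ (Z \ Y) and 4 ∈ Z, so 4 ∈ (Z \ Y) ∪ Z
4 ∉ X and 4 ∈ ((Z \ Y) ∪ Z), so 4 ∉ X \ ((Z \ Y) ∪ Z)
4 ∉ Yᶜ and 4 ∉ (X \ ((Z \ Y) ∪ Z)), so 4 ∉ Yᶜ \ (X \ ((Z \ Y) ∪ Z))
4 ∉ X and 4 ∈ Y, so 4 ∉ X ∩ Y
4 ∉ (X ∩ Y) and 4 ∉ X, so 4 ∉ (X ∩ Y) ∩ X
4 ∉ (Yᶜ \ (X \ ((Z \ Y) ∪ Z))) and 4 ∉ ((X ∩ Y) ∩ X), so 4 ∉ (Yᶜ \ (X \ ((Z \ Y) ∪ Z))) \ ((X ∩ Y) ∩ X)

No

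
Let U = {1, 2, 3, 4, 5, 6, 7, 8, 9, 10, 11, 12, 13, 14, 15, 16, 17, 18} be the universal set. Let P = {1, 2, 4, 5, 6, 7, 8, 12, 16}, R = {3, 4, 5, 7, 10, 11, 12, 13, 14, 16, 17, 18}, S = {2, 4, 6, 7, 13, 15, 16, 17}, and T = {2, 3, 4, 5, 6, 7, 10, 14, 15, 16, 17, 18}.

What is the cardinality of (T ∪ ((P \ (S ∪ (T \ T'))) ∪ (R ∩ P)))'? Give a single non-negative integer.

T' = {1, 8, 9, 11, 12, 13}
T \ T' = {2, 3, 4, 5, 6, 7, 10, 14, 15, 16, 17, 18}
S ∪ (T \ T') = {2, 3, 4, 5, 6, 7, 10, 13, 14, 15, 16, 17, 18}
P \ (S ∪ (T \ T')) = {1, 8, 12}
R ∩ P = {4, 5, 7, 12, 16}
(P \ (S ∪ (T \ T'))) ∪ (R ∩ P) = {1, 4, 5, 7, 8, 12, 16}
T ∪ ((P \ (S ∪ (T \ T'))) ∪ (R ∩ P)) = {1, 2, 3, 4, 5, 6, 7, 8, 10, 12, 14, 15, 16, 17, 18}
(T ∪ ((P \ (S ∪ (T \ T'))) ∪ (R ∩ P)))' = {9, 11, 13}
|(T ∪ ((P \ (S ∪ (T \ T'))) ∪ (R ∩ P)))'| = 3

3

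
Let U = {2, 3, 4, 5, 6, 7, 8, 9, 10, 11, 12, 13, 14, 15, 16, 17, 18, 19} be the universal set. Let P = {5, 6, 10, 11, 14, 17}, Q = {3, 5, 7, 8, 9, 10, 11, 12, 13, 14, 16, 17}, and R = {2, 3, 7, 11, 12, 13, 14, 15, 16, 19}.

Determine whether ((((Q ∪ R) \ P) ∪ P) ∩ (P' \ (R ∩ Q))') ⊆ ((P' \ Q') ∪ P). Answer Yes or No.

Yes

Q ∪ R = {2, 3, 5, 7, 8, 9, 10, 11, 12, 13, 14, 15, 16, 17, 19}
(Q ∪ R) \ P = {2, 3, 7, 8, 9, 12, 13, 15, 16, 19}
((Q ∪ R) \ P) ∪ P = {2, 3, 5, 6, 7, 8, 9, 10, 11, 12, 13, 14, 15, 16, 17, 19}
P' = {2, 3, 4, 7, 8, 9, 12, 13, 15, 16, 18, 19}
R ∩ Q = {3, 7, 11, 12, 13, 14, 16}
P' \ (R ∩ Q) = {2, 4, 8, 9, 15, 18, 19}
(P' \ (R ∩ Q))' = {3, 5, 6, 7, 10, 11, 12, 13, 14, 16, 17}
(((Q ∪ R) \ P) ∪ P) ∩ (P' \ (R ∩ Q))' = {3, 5, 6, 7, 10, 11, 12, 13, 14, 16, 17}
Q' = {2, 4, 6, 15, 18, 19}
P' \ Q' = {3, 7, 8, 9, 12, 13, 16}
(P' \ Q') ∪ P = {3, 5, 6, 7, 8, 9, 10, 11, 12, 13, 14, 16, 17}
Every element of {3, 5, 6, 7, 10, 11, 12, 13, 14, 16, 17} is in {3, 5, 6, 7, 8, 9, 10, 11, 12, 13, 14, 16, 17}, so (((Q ∪ R) \ P) ∪ P) ∩ (P' \ (R ∩ Q))' ⊆ (P' \ Q') ∪ P.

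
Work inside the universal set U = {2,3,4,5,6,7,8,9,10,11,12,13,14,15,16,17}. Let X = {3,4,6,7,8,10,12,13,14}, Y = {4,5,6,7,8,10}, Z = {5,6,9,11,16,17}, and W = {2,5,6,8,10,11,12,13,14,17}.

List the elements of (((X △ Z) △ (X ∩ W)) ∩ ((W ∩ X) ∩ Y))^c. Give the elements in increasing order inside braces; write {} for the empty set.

X △ Z = {3,4,5,7,8,9,10,11,12,13,14,16,17}
X ∩ W = {6,8,10,12,13,14}
(X △ Z) △ (X ∩ W) = {3,4,5,6,7,9,11,16,17}
W ∩ X = {6,8,10,12,13,14}
(W ∩ X) ∩ Y = {6,8,10}
((X △ Z) △ (X ∩ W)) ∩ ((W ∩ X) ∩ Y) = {6}
(((X △ Z) △ (X ∩ W)) ∩ ((W ∩ X) ∩ Y))^c = {2,3,4,5,7,8,9,10,11,12,13,14,15,16,17}

{2,3,4,5,7,8,9,10,11,12,13,14,15,16,17}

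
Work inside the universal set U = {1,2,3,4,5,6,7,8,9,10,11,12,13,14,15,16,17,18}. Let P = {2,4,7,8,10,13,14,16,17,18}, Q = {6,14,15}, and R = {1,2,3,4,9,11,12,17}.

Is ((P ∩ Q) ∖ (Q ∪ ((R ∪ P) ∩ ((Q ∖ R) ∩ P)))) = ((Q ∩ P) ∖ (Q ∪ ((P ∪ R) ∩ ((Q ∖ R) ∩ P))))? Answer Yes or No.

P ∩ Q = {14}
R ∪ P = {1,2,3,4,7,8,9,10,11,12,13,14,16,17,18}
Q ∖ R = {6,14,15}
(Q ∖ R) ∩ P = {14}
(R ∪ P) ∩ ((Q ∖ R) ∩ P) = {14}
Q ∪ ((R ∪ P) ∩ ((Q ∖ R) ∩ P)) = {6,14,15}
(P ∩ Q) ∖ (Q ∪ ((R ∪ P) ∩ ((Q ∖ R) ∩ P))) = {}
Q ∩ P = {14}
P ∪ R = {1,2,3,4,7,8,9,10,11,12,13,14,16,17,18}
(P ∪ R) ∩ ((Q ∖ R) ∩ P) = {14}
Q ∪ ((P ∪ R) ∩ ((Q ∖ R) ∩ P)) = {6,14,15}
(Q ∩ P) ∖ (Q ∪ ((P ∪ R) ∩ ((Q ∖ R) ∩ P))) = {}
Both equal {}, so (P ∩ Q) ∖ (Q ∪ ((R ∪ P) ∩ ((Q ∖ R) ∩ P))) = (Q ∩ P) ∖ (Q ∪ ((P ∪ R) ∩ ((Q ∖ R) ∩ P))).

Yes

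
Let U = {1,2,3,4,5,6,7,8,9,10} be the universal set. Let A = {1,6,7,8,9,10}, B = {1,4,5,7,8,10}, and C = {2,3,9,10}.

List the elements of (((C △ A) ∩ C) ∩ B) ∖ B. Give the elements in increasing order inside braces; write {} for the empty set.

{}

C △ A = {1,2,3,6,7,8}
(C △ A) ∩ C = {2,3}
((C △ A) ∩ C) ∩ B = {}
(((C △ A) ∩ C) ∩ B) ∖ B = {}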